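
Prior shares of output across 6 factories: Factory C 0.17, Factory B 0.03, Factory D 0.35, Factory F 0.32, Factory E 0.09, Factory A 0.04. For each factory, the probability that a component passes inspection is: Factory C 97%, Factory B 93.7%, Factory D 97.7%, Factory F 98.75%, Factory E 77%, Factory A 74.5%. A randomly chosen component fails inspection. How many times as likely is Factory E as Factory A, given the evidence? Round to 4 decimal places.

2.0294

Taking complements, P(nonconforming | each) = Factory C 0.03, Factory B 0.063, Factory D 0.023, Factory F 0.0125, Factory E 0.23, Factory A 0.255.
By Bayes' rule, posterior ∝ prior × likelihood:
  Factory C: 0.17 × 0.03 = 0.0051
  Factory B: 0.03 × 0.063 = 0.00189
  Factory D: 0.35 × 0.023 = 0.00805
  Factory F: 0.32 × 0.0125 = 0.004
  Factory E: 0.09 × 0.23 = 0.0207
  Factory A: 0.04 × 0.255 = 0.0102
Total = 0.04994.
The ratio is 0.0207 / 0.0102 (the normalizer cancels) = 2.0294.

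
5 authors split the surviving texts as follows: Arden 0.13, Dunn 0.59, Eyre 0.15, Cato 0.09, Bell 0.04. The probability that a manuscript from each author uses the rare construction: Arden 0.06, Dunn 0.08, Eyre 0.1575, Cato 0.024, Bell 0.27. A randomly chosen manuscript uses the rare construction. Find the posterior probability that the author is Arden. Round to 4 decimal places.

Unnormalized posteriors (prior × likelihood):
  Arden: 0.13 × 0.06 = 0.0078
  Dunn: 0.59 × 0.08 = 0.0472
  Eyre: 0.15 × 0.1575 = 0.023625
  Cato: 0.09 × 0.024 = 0.00216
  Bell: 0.04 × 0.27 = 0.0108
Sum = 0.091585.
P(Arden | evidence) = 0.0078 / 0.091585 ≈ 0.0852.

0.0852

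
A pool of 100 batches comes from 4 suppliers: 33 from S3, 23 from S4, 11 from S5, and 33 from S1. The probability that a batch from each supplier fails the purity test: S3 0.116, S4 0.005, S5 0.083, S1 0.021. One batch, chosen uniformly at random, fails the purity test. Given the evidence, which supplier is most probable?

S3

Unnormalized posteriors (prior × likelihood):
  S3: 0.33 × 0.116 = 0.03828
  S4: 0.23 × 0.005 = 0.00115
  S5: 0.11 × 0.083 = 0.00913
  S1: 0.33 × 0.021 = 0.00693
Sum = 0.05549.
Largest term belongs to S3, so S3 is most probable.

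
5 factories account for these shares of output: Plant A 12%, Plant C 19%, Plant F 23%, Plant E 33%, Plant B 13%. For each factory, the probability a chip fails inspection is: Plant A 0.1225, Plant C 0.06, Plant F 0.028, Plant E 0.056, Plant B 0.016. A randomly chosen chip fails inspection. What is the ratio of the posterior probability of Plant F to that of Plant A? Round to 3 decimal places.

0.438

Unnormalized posteriors (prior × likelihood):
  Plant A: 0.12 × 0.1225 = 0.0147
  Plant C: 0.19 × 0.06 = 0.0114
  Plant F: 0.23 × 0.028 = 0.00644
  Plant E: 0.33 × 0.056 = 0.01848
  Plant B: 0.13 × 0.016 = 0.00208
Sum = 0.0531.
The ratio is 0.00644 / 0.0147 (the normalizer cancels) = 0.438.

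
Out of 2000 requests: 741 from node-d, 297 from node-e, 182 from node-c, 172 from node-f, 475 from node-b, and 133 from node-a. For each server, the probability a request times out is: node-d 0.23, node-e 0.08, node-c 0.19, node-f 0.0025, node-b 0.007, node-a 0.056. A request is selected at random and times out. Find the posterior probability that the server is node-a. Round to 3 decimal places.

0.031

Compute prior × likelihood for every hypothesis:
  node-d: 0.3705 × 0.23 = 0.085215
  node-e: 0.1485 × 0.08 = 0.01188
  node-c: 0.091 × 0.19 = 0.01729
  node-f: 0.086 × 0.0025 = 0.000215
  node-b: 0.2375 × 0.007 = 0.0016625
  node-a: 0.0665 × 0.056 = 0.003724
Total = 0.1199865.
P(node-a | evidence) = 0.003724 / 0.1199865 ≈ 0.031.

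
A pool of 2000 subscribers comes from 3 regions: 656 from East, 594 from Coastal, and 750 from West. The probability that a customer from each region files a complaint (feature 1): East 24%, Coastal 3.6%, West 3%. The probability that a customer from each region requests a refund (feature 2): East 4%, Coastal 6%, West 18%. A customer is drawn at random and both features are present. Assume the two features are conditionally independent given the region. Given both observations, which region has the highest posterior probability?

Compute prior × likelihood for every hypothesis:
  East: 0.328 × 0.24 × 0.04 = 0.0031488
  Coastal: 0.297 × 0.036 × 0.06 = 0.00064152
  West: 0.375 × 0.03 × 0.18 = 0.002025
Sum = 0.00581532.
Largest term belongs to East, so East is most probable.

East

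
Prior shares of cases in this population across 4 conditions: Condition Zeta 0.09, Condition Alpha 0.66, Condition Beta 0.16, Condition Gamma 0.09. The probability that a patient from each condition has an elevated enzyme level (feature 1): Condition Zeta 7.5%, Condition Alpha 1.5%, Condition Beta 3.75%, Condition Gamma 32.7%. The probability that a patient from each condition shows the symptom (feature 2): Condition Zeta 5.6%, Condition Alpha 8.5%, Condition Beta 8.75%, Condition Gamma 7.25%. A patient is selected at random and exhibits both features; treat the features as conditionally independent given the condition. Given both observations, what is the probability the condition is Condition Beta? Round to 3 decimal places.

0.135

Prior × likelihood for each hypothesis:
  Condition Zeta: 0.09 × 0.075 × 0.056 = 0.000378
  Condition Alpha: 0.66 × 0.015 × 0.085 = 0.0008415
  Condition Beta: 0.16 × 0.0375 × 0.0875 = 0.000525
  Condition Gamma: 0.09 × 0.327 × 0.0725 = 0.002133675
Normalizing constant = 0.003878175.
P(Condition Beta | evidence) = 0.000525 / 0.003878175 ≈ 0.135.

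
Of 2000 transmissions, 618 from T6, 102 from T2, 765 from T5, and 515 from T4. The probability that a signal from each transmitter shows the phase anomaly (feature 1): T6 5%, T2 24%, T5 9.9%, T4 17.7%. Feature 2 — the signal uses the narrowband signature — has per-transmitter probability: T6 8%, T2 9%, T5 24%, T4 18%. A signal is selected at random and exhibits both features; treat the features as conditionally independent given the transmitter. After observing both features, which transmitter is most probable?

Prior × likelihood for each hypothesis:
  T6: 0.309 × 0.05 × 0.08 = 0.001236
  T2: 0.051 × 0.24 × 0.09 = 0.0011016
  T5: 0.3825 × 0.099 × 0.24 = 0.0090882
  T4: 0.2575 × 0.177 × 0.18 = 0.00820395
Sum = 0.01962975.
Largest term belongs to T5, so T5 is most probable.

T5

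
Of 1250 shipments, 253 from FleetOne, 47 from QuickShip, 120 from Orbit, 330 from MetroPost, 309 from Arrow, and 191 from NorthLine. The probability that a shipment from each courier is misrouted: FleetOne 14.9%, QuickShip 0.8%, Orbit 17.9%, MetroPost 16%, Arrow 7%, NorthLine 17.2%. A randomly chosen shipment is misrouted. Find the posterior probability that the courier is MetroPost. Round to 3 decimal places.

Unnormalized posteriors (prior × likelihood):
  FleetOne: 0.2024 × 0.149 = 0.0301576
  QuickShip: 0.0376 × 0.008 = 0.0003008
  Orbit: 0.096 × 0.179 = 0.017184
  MetroPost: 0.264 × 0.16 = 0.04224
  Arrow: 0.2472 × 0.07 = 0.017304
  NorthLine: 0.1528 × 0.172 = 0.0262816
Total = 0.133468.
P(MetroPost | evidence) = 0.04224 / 0.133468 ≈ 0.316.

0.316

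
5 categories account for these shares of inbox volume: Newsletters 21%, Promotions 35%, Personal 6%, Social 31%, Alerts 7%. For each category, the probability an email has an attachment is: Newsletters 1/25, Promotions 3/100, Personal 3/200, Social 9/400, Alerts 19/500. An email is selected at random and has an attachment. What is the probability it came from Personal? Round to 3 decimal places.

0.031

Compute prior × likelihood for every hypothesis:
  Newsletters: 0.21 × 0.04 = 0.0084
  Promotions: 0.35 × 0.03 = 0.0105
  Personal: 0.06 × 0.015 = 0.0009
  Social: 0.31 × 0.0225 = 0.006975
  Alerts: 0.07 × 0.038 = 0.00266
Sum = 0.029435.
P(Personal | evidence) = 0.0009 / 0.029435 ≈ 0.031.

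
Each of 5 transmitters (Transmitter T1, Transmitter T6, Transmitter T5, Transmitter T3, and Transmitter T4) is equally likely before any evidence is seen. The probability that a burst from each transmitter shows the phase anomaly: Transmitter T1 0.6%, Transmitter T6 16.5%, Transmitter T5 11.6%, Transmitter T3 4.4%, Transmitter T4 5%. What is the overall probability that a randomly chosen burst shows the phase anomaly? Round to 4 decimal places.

Since the prior is uniform, the posterior is proportional to the likelihood:
  Transmitter T1: 0.006
  Transmitter T6: 0.165
  Transmitter T5: 0.116
  Transmitter T3: 0.044
  Transmitter T4: 0.05
P(anomaly) = (1/5) × (0.006 + 0.165 + 0.116 + 0.044 + 0.05) = 0.381/5 ≈ 0.0762.

0.0762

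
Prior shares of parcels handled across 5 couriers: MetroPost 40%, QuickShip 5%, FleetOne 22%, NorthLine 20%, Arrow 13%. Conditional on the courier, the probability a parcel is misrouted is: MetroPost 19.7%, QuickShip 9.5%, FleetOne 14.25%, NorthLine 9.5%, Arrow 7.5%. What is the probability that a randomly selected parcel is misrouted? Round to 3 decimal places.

Prior × likelihood for each hypothesis:
  MetroPost: 0.4 × 0.197 = 0.0788
  QuickShip: 0.05 × 0.095 = 0.00475
  FleetOne: 0.22 × 0.1425 = 0.03135
  NorthLine: 0.2 × 0.095 = 0.019
  Arrow: 0.13 × 0.075 = 0.00975
P(misrouted) = 0.0788 + 0.00475 + 0.03135 + 0.019 + 0.00975 = 0.14365 → 0.144.

0.144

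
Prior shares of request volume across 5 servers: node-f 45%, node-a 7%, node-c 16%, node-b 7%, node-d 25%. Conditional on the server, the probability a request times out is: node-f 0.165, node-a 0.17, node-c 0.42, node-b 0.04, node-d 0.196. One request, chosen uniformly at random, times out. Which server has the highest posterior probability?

Unnormalized posteriors (prior × likelihood):
  node-f: 0.45 × 0.165 = 0.07425
  node-a: 0.07 × 0.17 = 0.0119
  node-c: 0.16 × 0.42 = 0.0672
  node-b: 0.07 × 0.04 = 0.0028
  node-d: 0.25 × 0.196 = 0.049
Total = 0.20515.
Largest term belongs to node-f, so node-f is most probable.

node-f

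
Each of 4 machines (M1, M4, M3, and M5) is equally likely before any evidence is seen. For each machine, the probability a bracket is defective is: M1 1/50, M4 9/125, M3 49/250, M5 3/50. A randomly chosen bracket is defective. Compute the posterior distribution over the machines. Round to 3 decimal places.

M1 0.057, M4 0.207, M3 0.563, M5 0.172

Since the prior is uniform, the posterior is proportional to the likelihood:
  M1: 0.02
  M4: 0.072
  M3: 0.196
  M5: 0.06
Normalizing constant = 0.348.
P(M1 | defective) = 0.02/0.348 ≈ 0.057
P(M4 | defective) = 0.072/0.348 ≈ 0.207
P(M3 | defective) = 0.196/0.348 ≈ 0.563
P(M5 | defective) = 0.06/0.348 ≈ 0.172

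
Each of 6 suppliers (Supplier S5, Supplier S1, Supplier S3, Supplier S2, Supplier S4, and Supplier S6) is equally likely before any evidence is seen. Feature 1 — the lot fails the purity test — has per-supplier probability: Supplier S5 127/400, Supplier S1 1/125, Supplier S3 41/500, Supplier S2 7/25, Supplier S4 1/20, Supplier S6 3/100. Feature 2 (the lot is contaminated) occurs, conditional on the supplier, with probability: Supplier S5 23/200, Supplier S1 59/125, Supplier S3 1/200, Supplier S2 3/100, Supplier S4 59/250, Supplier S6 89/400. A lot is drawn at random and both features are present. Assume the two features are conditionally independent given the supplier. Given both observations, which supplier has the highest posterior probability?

Supplier S5

With a uniform prior (1/6 each), posterior ∝ likelihood:
  Supplier S5: 0.3175 × 0.115 = 0.0365125
  Supplier S1: 0.008 × 0.472 = 0.003776
  Supplier S3: 0.082 × 0.005 = 0.00041
  Supplier S2: 0.28 × 0.03 = 0.0084
  Supplier S4: 0.05 × 0.236 = 0.0118
  Supplier S6: 0.03 × 0.2225 = 0.006675
Sum = 0.0675735.
Largest term belongs to Supplier S5, so Supplier S5 is most probable.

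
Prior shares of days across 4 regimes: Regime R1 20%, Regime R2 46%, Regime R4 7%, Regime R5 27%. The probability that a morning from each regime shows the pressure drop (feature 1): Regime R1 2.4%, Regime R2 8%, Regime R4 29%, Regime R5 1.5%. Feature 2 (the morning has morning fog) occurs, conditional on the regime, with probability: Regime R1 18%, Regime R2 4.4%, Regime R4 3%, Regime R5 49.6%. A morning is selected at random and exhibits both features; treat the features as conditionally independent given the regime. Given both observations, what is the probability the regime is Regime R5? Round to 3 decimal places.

0.394

By Bayes' rule, posterior ∝ prior × likelihood:
  Regime R1: 0.2 × 0.024 × 0.18 = 0.000864
  Regime R2: 0.46 × 0.08 × 0.044 = 0.0016192
  Regime R4: 0.07 × 0.29 × 0.03 = 0.000609
  Regime R5: 0.27 × 0.015 × 0.496 = 0.0020088
Normalizing constant = 0.005101.
P(Regime R5 | evidence) = 0.0020088 / 0.005101 ≈ 0.394.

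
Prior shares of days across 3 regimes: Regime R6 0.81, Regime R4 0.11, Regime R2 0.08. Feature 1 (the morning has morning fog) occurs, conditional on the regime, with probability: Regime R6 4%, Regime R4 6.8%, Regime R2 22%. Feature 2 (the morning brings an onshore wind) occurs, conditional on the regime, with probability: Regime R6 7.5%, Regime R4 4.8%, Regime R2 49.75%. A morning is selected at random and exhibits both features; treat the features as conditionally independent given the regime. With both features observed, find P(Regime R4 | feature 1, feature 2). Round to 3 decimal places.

By Bayes' rule, posterior ∝ prior × likelihood:
  Regime R6: 0.81 × 0.04 × 0.075 = 0.00243
  Regime R4: 0.11 × 0.068 × 0.048 = 0.00035904
  Regime R2: 0.08 × 0.22 × 0.4975 = 0.008756
Total = 0.01154504.
P(Regime R4 | evidence) = 0.00035904 / 0.01154504 ≈ 0.031.

0.031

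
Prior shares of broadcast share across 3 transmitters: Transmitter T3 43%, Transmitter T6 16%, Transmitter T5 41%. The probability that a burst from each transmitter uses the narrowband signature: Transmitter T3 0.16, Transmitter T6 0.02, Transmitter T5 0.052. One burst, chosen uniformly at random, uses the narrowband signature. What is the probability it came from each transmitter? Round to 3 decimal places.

Transmitter T3 0.737, Transmitter T6 0.034, Transmitter T5 0.228

Prior × likelihood for each hypothesis:
  Transmitter T3: 0.43 × 0.16 = 0.0688
  Transmitter T6: 0.16 × 0.02 = 0.0032
  Transmitter T5: 0.41 × 0.052 = 0.02132
Normalizing constant = 0.09332.
P(Transmitter T3 | narrowband) = 0.0688/0.09332 ≈ 0.737
P(Transmitter T6 | narrowband) = 0.0032/0.09332 ≈ 0.034
P(Transmitter T5 | narrowband) = 0.02132/0.09332 ≈ 0.228
(Check: 0.737+0.034+0.228 = 0.999.)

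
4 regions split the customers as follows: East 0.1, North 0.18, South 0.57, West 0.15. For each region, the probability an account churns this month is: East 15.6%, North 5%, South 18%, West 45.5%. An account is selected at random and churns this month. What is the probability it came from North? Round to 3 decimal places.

By Bayes' rule, posterior ∝ prior × likelihood:
  East: 0.1 × 0.156 = 0.0156
  North: 0.18 × 0.05 = 0.009
  South: 0.57 × 0.18 = 0.1026
  West: 0.15 × 0.455 = 0.06825
Total = 0.19545.
P(North | evidence) = 0.009 / 0.19545 ≈ 0.046.

0.046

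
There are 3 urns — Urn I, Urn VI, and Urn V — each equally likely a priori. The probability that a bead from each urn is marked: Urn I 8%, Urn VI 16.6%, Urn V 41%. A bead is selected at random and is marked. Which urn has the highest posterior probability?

Since the prior is uniform, the posterior is proportional to the likelihood:
  Urn I: 0.08
  Urn VI: 0.166
  Urn V: 0.41
Total = 0.656.
Largest term belongs to Urn V, so Urn V is most probable.

Urn V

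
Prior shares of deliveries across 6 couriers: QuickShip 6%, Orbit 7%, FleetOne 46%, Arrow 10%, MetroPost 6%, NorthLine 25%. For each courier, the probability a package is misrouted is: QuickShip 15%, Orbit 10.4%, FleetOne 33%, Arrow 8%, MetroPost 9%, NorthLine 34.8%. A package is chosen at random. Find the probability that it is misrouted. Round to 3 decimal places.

Unnormalized posteriors (prior × likelihood):
  QuickShip: 0.06 × 0.15 = 0.009
  Orbit: 0.07 × 0.104 = 0.00728
  FleetOne: 0.46 × 0.33 = 0.1518
  Arrow: 0.1 × 0.08 = 0.008
  MetroPost: 0.06 × 0.09 = 0.0054
  NorthLine: 0.25 × 0.348 = 0.087
P(misrouted) = 0.009 + 0.00728 + 0.1518 + 0.008 + 0.0054 + 0.087 = 0.26848 → 0.268.

0.268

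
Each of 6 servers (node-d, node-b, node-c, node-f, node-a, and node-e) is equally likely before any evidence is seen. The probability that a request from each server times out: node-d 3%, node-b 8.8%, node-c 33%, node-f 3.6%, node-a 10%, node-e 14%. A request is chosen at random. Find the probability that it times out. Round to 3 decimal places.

0.121

With a uniform prior (1/6 each), posterior ∝ likelihood:
  node-d: 0.03
  node-b: 0.088
  node-c: 0.33
  node-f: 0.036
  node-a: 0.1
  node-e: 0.14
P(timeout) = (1/6) × (0.03 + 0.088 + 0.33 + 0.036 + 0.1 + 0.14) = 0.724/6 ≈ 0.121.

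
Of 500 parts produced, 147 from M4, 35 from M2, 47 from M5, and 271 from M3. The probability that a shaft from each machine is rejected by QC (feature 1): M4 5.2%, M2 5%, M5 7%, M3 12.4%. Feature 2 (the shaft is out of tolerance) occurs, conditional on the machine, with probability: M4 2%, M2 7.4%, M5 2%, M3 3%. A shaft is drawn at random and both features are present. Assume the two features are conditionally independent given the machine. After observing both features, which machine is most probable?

M3

Unnormalized posteriors (prior × likelihood):
  M4: 0.294 × 0.052 × 0.02 = 0.00030576
  M2: 0.07 × 0.05 × 0.074 = 0.000259
  M5: 0.094 × 0.07 × 0.02 = 0.0001316
  M3: 0.542 × 0.124 × 0.03 = 0.00201624
Sum = 0.0027126.
Largest term belongs to M3, so M3 is most probable.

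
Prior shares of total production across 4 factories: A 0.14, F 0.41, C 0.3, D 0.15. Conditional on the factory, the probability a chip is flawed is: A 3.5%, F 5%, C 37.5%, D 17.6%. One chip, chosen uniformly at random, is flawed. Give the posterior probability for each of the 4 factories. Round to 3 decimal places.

A 0.030, F 0.125, C 0.685, D 0.161

Compute prior × likelihood for every hypothesis:
  A: 0.14 × 0.035 = 0.0049
  F: 0.41 × 0.05 = 0.0205
  C: 0.3 × 0.375 = 0.1125
  D: 0.15 × 0.176 = 0.0264
Normalizing constant = 0.1643.
P(A | flawed) = 0.0049/0.1643 ≈ 0.030
P(F | flawed) = 0.0205/0.1643 ≈ 0.125
P(C | flawed) = 0.1125/0.1643 ≈ 0.685
P(D | flawed) = 0.0264/0.1643 ≈ 0.161
(Check: 0.030+0.125+0.685+0.161 = 1.001.)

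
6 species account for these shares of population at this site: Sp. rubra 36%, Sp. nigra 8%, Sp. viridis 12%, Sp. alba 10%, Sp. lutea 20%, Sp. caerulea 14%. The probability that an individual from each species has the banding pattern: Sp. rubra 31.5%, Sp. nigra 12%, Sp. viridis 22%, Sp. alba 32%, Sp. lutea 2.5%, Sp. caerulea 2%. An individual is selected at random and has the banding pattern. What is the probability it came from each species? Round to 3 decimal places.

Sp. rubra 0.599, Sp. nigra 0.051, Sp. viridis 0.140, Sp. alba 0.169, Sp. lutea 0.026, Sp. caerulea 0.015

Unnormalized posteriors (prior × likelihood):
  Sp. rubra: 0.36 × 0.315 = 0.1134
  Sp. nigra: 0.08 × 0.12 = 0.0096
  Sp. viridis: 0.12 × 0.22 = 0.0264
  Sp. alba: 0.1 × 0.32 = 0.032
  Sp. lutea: 0.2 × 0.025 = 0.005
  Sp. caerulea: 0.14 × 0.02 = 0.0028
Normalizing constant = 0.1892.
P(Sp. rubra | banded) = 0.1134/0.1892 ≈ 0.599
P(Sp. nigra | banded) = 0.0096/0.1892 ≈ 0.051
P(Sp. viridis | banded) = 0.0264/0.1892 ≈ 0.140
P(Sp. alba | banded) = 0.032/0.1892 ≈ 0.169
P(Sp. lutea | banded) = 0.005/0.1892 ≈ 0.026
P(Sp. caerulea | banded) = 0.0028/0.1892 ≈ 0.015
(Check: 0.599+0.051+0.140+0.169+0.026+0.015 = 1.000.)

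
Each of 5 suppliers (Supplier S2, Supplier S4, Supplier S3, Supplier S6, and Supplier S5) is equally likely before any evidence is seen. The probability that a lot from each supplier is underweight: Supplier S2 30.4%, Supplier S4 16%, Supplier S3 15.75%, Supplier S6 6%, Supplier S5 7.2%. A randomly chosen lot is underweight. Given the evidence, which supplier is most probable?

With a uniform prior (1/5 each), posterior ∝ likelihood:
  Supplier S2: 0.304
  Supplier S4: 0.16
  Supplier S3: 0.1575
  Supplier S6: 0.06
  Supplier S5: 0.072
Sum = 0.7535.
Largest term belongs to Supplier S2, so Supplier S2 is most probable.

Supplier S2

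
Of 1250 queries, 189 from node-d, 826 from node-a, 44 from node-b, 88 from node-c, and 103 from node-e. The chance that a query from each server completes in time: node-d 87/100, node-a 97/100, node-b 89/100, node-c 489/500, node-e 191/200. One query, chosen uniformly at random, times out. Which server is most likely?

Taking complements, P(timeout | each) = node-d 0.13, node-a 0.03, node-b 0.11, node-c 0.022, node-e 0.045.
Prior × likelihood for each hypothesis:
  node-d: 0.1512 × 0.13 = 0.019656
  node-a: 0.6608 × 0.03 = 0.019824
  node-b: 0.0352 × 0.11 = 0.003872
  node-c: 0.0704 × 0.022 = 0.0015488
  node-e: 0.0824 × 0.045 = 0.003708
Normalizing constant = 0.0486088.
Largest term belongs to node-a, so node-a is most probable.

node-a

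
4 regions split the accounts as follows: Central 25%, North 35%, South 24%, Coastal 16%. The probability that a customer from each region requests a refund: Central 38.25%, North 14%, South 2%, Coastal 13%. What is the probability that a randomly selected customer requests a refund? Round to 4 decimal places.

0.1702

Unnormalized posteriors (prior × likelihood):
  Central: 0.25 × 0.3825 = 0.095625
  North: 0.35 × 0.14 = 0.049
  South: 0.24 × 0.02 = 0.0048
  Coastal: 0.16 × 0.13 = 0.0208
P(refund) = 0.095625 + 0.049 + 0.0048 + 0.0208 = 0.170225 → 0.1702.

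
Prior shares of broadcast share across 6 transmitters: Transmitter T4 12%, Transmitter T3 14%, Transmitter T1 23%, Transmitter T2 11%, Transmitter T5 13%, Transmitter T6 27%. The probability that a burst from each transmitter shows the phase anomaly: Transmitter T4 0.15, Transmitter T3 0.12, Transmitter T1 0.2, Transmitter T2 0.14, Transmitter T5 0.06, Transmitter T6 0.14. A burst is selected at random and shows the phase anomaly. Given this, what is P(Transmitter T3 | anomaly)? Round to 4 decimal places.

0.1185

Unnormalized posteriors (prior × likelihood):
  Transmitter T4: 0.12 × 0.15 = 0.018
  Transmitter T3: 0.14 × 0.12 = 0.0168
  Transmitter T1: 0.23 × 0.2 = 0.046
  Transmitter T2: 0.11 × 0.14 = 0.0154
  Transmitter T5: 0.13 × 0.06 = 0.0078
  Transmitter T6: 0.27 × 0.14 = 0.0378
Normalizing constant = 0.1418.
P(Transmitter T3 | evidence) = 0.0168 / 0.1418 ≈ 0.1185.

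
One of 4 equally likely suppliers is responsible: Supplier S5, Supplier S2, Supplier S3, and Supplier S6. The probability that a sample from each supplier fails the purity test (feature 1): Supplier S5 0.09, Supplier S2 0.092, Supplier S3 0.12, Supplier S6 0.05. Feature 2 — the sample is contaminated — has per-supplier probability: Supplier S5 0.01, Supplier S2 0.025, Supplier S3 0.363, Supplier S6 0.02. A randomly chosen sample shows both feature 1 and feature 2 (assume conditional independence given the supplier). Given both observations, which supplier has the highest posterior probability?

Supplier S3

With a uniform prior (1/4 each), posterior ∝ likelihood:
  Supplier S5: 0.09 × 0.01 = 0.0009
  Supplier S2: 0.092 × 0.025 = 0.0023
  Supplier S3: 0.12 × 0.363 = 0.04356
  Supplier S6: 0.05 × 0.02 = 0.001
Sum = 0.04776.
Largest term belongs to Supplier S3, so Supplier S3 is most probable.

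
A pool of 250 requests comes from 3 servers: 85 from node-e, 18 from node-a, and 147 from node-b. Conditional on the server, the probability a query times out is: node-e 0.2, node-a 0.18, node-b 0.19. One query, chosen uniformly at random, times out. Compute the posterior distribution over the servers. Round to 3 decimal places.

By Bayes' rule, posterior ∝ prior × likelihood:
  node-e: 0.34 × 0.2 = 0.068
  node-a: 0.072 × 0.18 = 0.01296
  node-b: 0.588 × 0.19 = 0.11172
Normalizing constant = 0.19268.
P(node-e | timeout) = 0.068/0.19268 ≈ 0.353
P(node-a | timeout) = 0.01296/0.19268 ≈ 0.067
P(node-b | timeout) = 0.11172/0.19268 ≈ 0.580
(Check: 0.353+0.067+0.580 = 1.000.)

node-e 0.353, node-a 0.067, node-b 0.580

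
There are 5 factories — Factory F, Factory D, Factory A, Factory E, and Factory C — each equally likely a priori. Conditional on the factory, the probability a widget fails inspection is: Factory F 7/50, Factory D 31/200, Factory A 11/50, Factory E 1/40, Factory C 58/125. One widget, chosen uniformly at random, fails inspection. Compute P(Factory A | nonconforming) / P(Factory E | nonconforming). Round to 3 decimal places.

With a uniform prior (1/5 each), posterior ∝ likelihood:
  Factory F: 0.14
  Factory D: 0.155
  Factory A: 0.22
  Factory E: 0.025
  Factory C: 0.464
Normalizing constant = 1.004.
The ratio is 0.22 / 0.025 (the normalizer cancels) = 8.800.

8.800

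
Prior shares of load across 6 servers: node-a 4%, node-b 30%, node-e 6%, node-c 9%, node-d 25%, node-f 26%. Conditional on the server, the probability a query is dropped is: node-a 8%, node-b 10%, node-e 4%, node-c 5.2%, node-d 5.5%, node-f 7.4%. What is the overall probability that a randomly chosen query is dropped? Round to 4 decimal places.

0.0733

Prior × likelihood for each hypothesis:
  node-a: 0.04 × 0.08 = 0.0032
  node-b: 0.3 × 0.1 = 0.03
  node-e: 0.06 × 0.04 = 0.0024
  node-c: 0.09 × 0.052 = 0.00468
  node-d: 0.25 × 0.055 = 0.01375
  node-f: 0.26 × 0.074 = 0.01924
P(dropped) = 0.0032 + 0.03 + 0.0024 + 0.00468 + 0.01375 + 0.01924 = 0.07327 → 0.0733.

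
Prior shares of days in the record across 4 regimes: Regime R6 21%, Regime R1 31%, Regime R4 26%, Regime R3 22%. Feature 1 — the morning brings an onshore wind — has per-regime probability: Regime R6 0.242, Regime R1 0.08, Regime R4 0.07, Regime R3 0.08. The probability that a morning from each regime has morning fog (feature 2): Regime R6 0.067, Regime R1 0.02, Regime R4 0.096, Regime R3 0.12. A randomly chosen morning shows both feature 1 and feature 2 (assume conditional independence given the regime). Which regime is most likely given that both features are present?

Prior × likelihood for each hypothesis:
  Regime R6: 0.21 × 0.242 × 0.067 = 0.00340494
  Regime R1: 0.31 × 0.08 × 0.02 = 0.000496
  Regime R4: 0.26 × 0.07 × 0.096 = 0.0017472
  Regime R3: 0.22 × 0.08 × 0.12 = 0.002112
Total = 0.00776014.
Largest term belongs to Regime R6, so Regime R6 is most probable.

Regime R6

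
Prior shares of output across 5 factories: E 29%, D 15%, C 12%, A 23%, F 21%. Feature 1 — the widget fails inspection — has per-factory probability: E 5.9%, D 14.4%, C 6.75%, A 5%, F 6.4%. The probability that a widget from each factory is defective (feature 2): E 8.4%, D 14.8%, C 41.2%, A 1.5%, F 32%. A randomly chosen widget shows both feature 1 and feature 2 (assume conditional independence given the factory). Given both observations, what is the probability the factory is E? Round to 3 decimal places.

Prior × likelihood for each hypothesis:
  E: 0.29 × 0.059 × 0.084 = 0.00143724
  D: 0.15 × 0.144 × 0.148 = 0.0031968
  C: 0.12 × 0.0675 × 0.412 = 0.0033372
  A: 0.23 × 0.05 × 0.015 = 0.0001725
  F: 0.21 × 0.064 × 0.32 = 0.0043008
Total = 0.01244454.
P(E | evidence) = 0.00143724 / 0.01244454 ≈ 0.115.

0.115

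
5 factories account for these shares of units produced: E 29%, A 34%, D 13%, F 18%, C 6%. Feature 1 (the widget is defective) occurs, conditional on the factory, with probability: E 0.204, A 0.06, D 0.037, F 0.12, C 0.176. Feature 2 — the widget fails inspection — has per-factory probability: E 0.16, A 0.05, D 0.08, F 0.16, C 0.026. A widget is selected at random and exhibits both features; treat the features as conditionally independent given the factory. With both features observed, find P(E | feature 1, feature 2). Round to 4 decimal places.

0.6483

Unnormalized posteriors (prior × likelihood):
  E: 0.29 × 0.204 × 0.16 = 0.0094656
  A: 0.34 × 0.06 × 0.05 = 0.00102
  D: 0.13 × 0.037 × 0.08 = 0.0003848
  F: 0.18 × 0.12 × 0.16 = 0.003456
  C: 0.06 × 0.176 × 0.026 = 0.00027456
Sum = 0.01460096.
P(E | evidence) = 0.0094656 / 0.01460096 ≈ 0.6483.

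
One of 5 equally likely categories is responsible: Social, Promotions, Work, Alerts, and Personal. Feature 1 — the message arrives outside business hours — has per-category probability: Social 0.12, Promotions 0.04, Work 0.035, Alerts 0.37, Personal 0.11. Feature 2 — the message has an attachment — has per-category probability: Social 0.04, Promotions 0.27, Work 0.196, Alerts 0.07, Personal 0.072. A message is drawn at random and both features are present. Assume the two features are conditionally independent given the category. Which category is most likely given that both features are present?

Alerts

With a uniform prior (1/5 each), posterior ∝ likelihood:
  Social: 0.12 × 0.04 = 0.0048
  Promotions: 0.04 × 0.27 = 0.0108
  Work: 0.035 × 0.196 = 0.00686
  Alerts: 0.37 × 0.07 = 0.0259
  Personal: 0.11 × 0.072 = 0.00792
Normalizing constant = 0.05628.
Largest term belongs to Alerts, so Alerts is most probable.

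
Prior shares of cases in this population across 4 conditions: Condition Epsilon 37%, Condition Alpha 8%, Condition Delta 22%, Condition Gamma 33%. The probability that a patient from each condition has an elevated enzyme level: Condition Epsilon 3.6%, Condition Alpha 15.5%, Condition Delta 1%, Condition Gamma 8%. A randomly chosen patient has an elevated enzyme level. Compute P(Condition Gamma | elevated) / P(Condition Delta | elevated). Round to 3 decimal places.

By Bayes' rule, posterior ∝ prior × likelihood:
  Condition Epsilon: 0.37 × 0.036 = 0.01332
  Condition Alpha: 0.08 × 0.155 = 0.0124
  Condition Delta: 0.22 × 0.01 = 0.0022
  Condition Gamma: 0.33 × 0.08 = 0.0264
Sum = 0.05432.
The ratio is 0.0264 / 0.0022 (the normalizer cancels) = 12.000.

12.000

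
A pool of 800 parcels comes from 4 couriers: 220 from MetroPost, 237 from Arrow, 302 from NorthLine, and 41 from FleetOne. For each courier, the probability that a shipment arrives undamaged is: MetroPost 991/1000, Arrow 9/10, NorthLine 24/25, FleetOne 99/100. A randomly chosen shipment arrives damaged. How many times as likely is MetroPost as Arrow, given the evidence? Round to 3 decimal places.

Taking complements, P(damaged | each) = MetroPost 0.009, Arrow 0.1, NorthLine 0.04, FleetOne 0.01.
Unnormalized posteriors (prior × likelihood):
  MetroPost: 0.275 × 0.009 = 0.002475
  Arrow: 0.29625 × 0.1 = 0.029625
  NorthLine: 0.3775 × 0.04 = 0.0151
  FleetOne: 0.05125 × 0.01 = 0.0005125
Sum = 0.0477125.
The ratio is 0.002475 / 0.029625 (the normalizer cancels) = 0.084.

0.084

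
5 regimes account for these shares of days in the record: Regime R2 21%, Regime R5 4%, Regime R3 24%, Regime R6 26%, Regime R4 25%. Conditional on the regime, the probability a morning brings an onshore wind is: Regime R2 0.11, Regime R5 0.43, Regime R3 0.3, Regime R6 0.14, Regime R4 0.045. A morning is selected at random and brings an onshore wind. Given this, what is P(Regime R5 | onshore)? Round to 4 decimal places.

0.1075

Prior × likelihood for each hypothesis:
  Regime R2: 0.21 × 0.11 = 0.0231
  Regime R5: 0.04 × 0.43 = 0.0172
  Regime R3: 0.24 × 0.3 = 0.072
  Regime R6: 0.26 × 0.14 = 0.0364
  Regime R4: 0.25 × 0.045 = 0.01125
Normalizing constant = 0.15995.
P(Regime R5 | evidence) = 0.0172 / 0.15995 ≈ 0.1075.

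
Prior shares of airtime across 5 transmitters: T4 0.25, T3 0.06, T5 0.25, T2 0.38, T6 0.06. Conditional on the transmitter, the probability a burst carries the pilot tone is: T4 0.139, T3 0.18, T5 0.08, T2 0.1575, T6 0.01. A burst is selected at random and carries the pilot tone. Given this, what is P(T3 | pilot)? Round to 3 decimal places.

Unnormalized posteriors (prior × likelihood):
  T4: 0.25 × 0.139 = 0.03475
  T3: 0.06 × 0.18 = 0.0108
  T5: 0.25 × 0.08 = 0.02
  T2: 0.38 × 0.1575 = 0.05985
  T6: 0.06 × 0.01 = 0.0006
Sum = 0.126.
P(T3 | evidence) = 0.0108 / 0.126 ≈ 0.086.

0.086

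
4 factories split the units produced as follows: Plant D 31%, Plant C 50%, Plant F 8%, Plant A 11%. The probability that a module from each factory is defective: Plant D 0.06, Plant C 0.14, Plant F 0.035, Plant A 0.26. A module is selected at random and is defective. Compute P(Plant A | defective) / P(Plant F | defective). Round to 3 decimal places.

Prior × likelihood for each hypothesis:
  Plant D: 0.31 × 0.06 = 0.0186
  Plant C: 0.5 × 0.14 = 0.07
  Plant F: 0.08 × 0.035 = 0.0028
  Plant A: 0.11 × 0.26 = 0.0286
Normalizing constant = 0.12.
The ratio is 0.0286 / 0.0028 (the normalizer cancels) = 10.214.

10.214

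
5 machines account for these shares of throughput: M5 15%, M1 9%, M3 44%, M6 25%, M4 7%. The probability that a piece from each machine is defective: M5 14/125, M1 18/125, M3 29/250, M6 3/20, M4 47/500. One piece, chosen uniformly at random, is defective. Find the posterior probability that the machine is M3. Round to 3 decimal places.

By Bayes' rule, posterior ∝ prior × likelihood:
  M5: 0.15 × 0.112 = 0.0168
  M1: 0.09 × 0.144 = 0.01296
  M3: 0.44 × 0.116 = 0.05104
  M6: 0.25 × 0.15 = 0.0375
  M4: 0.07 × 0.094 = 0.00658
Normalizing constant = 0.12488.
P(M3 | evidence) = 0.05104 / 0.12488 ≈ 0.409.

0.409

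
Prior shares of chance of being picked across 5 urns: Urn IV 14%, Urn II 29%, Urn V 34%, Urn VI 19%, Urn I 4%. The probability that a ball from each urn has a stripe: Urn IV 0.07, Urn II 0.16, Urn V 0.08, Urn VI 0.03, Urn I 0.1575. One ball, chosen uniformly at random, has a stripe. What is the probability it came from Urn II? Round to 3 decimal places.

By Bayes' rule, posterior ∝ prior × likelihood:
  Urn IV: 0.14 × 0.07 = 0.0098
  Urn II: 0.29 × 0.16 = 0.0464
  Urn V: 0.34 × 0.08 = 0.0272
  Urn VI: 0.19 × 0.03 = 0.0057
  Urn I: 0.04 × 0.1575 = 0.0063
Sum = 0.0954.
P(Urn II | evidence) = 0.0464 / 0.0954 ≈ 0.486.

0.486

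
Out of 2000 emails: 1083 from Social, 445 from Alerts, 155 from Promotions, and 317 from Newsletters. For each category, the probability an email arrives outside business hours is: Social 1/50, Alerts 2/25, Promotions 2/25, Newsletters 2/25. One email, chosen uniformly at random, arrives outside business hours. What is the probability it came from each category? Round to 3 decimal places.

Unnormalized posteriors (prior × likelihood):
  Social: 0.5415 × 0.02 = 0.01083
  Alerts: 0.2225 × 0.08 = 0.0178
  Promotions: 0.0775 × 0.08 = 0.0062
  Newsletters: 0.1585 × 0.08 = 0.01268
Sum = 0.04751.
P(Social | off-hours) = 0.01083/0.04751 ≈ 0.228
P(Alerts | off-hours) = 0.0178/0.04751 ≈ 0.375
P(Promotions | off-hours) = 0.0062/0.04751 ≈ 0.130
P(Newsletters | off-hours) = 0.01268/0.04751 ≈ 0.267
(Check: 0.228+0.375+0.130+0.267 = 1.000.)

Social 0.228, Alerts 0.375, Promotions 0.130, Newsletters 0.267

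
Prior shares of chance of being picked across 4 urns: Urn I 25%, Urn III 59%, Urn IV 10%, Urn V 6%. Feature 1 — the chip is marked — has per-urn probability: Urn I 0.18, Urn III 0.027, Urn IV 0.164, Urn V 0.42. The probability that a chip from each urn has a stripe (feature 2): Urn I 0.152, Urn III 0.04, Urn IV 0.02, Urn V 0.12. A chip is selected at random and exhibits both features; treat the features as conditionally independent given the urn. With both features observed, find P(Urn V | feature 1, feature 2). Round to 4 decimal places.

By Bayes' rule, posterior ∝ prior × likelihood:
  Urn I: 0.25 × 0.18 × 0.152 = 0.00684
  Urn III: 0.59 × 0.027 × 0.04 = 0.0006372
  Urn IV: 0.1 × 0.164 × 0.02 = 0.000328
  Urn V: 0.06 × 0.42 × 0.12 = 0.003024
Sum = 0.0108292.
P(Urn V | evidence) = 0.003024 / 0.0108292 ≈ 0.2792.

0.2792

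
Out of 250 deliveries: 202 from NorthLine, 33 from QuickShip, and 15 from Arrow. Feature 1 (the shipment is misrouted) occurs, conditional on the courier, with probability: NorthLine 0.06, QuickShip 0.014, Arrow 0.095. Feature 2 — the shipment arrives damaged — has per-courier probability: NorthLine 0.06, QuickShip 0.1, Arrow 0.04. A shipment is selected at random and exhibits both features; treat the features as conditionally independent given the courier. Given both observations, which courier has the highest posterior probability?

NorthLine

Compute prior × likelihood for every hypothesis:
  NorthLine: 0.808 × 0.06 × 0.06 = 0.0029088
  QuickShip: 0.132 × 0.014 × 0.1 = 0.0001848
  Arrow: 0.06 × 0.095 × 0.04 = 0.000228
Sum = 0.0033216.
Largest term belongs to NorthLine, so NorthLine is most probable.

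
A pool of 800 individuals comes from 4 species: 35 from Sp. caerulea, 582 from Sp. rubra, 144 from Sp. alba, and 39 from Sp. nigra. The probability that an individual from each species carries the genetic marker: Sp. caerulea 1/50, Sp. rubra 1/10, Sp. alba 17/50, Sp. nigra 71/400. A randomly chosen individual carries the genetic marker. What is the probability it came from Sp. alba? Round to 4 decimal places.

Unnormalized posteriors (prior × likelihood):
  Sp. caerulea: 0.04375 × 0.02 = 0.000875
  Sp. rubra: 0.7275 × 0.1 = 0.07275
  Sp. alba: 0.18 × 0.34 = 0.0612
  Sp. nigra: 0.04875 × 0.1775 = 0.008653125
Normalizing constant = 0.143478125.
P(Sp. alba | evidence) = 0.0612 / 0.143478125 ≈ 0.4265.

0.4265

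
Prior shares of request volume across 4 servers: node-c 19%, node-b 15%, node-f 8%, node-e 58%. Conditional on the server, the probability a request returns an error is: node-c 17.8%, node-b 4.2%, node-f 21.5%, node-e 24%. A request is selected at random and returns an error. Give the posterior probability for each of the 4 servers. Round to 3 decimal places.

Prior × likelihood for each hypothesis:
  node-c: 0.19 × 0.178 = 0.03382
  node-b: 0.15 × 0.042 = 0.0063
  node-f: 0.08 × 0.215 = 0.0172
  node-e: 0.58 × 0.24 = 0.1392
Total = 0.19652.
P(node-c | error) = 0.03382/0.19652 ≈ 0.172
P(node-b | error) = 0.0063/0.19652 ≈ 0.032
P(node-f | error) = 0.0172/0.19652 ≈ 0.088
P(node-e | error) = 0.1392/0.19652 ≈ 0.708

node-c 0.172, node-b 0.032, node-f 0.088, node-e 0.708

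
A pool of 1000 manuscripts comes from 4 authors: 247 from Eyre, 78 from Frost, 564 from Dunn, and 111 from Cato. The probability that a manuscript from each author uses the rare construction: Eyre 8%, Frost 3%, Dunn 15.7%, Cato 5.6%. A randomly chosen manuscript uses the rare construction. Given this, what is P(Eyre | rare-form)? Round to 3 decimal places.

0.169

Prior × likelihood for each hypothesis:
  Eyre: 0.247 × 0.08 = 0.01976
  Frost: 0.078 × 0.03 = 0.00234
  Dunn: 0.564 × 0.157 = 0.088548
  Cato: 0.111 × 0.056 = 0.006216
Total = 0.116864.
P(Eyre | evidence) = 0.01976 / 0.116864 ≈ 0.169.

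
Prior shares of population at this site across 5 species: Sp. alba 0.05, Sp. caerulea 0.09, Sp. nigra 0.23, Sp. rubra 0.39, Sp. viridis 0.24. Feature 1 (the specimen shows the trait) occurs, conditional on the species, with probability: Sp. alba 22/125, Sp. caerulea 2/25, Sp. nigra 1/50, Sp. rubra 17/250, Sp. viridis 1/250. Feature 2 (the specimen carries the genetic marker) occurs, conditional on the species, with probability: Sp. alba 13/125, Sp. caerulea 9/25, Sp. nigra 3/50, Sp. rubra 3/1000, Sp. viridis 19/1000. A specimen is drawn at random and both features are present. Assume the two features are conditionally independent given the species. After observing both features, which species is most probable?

Unnormalized posteriors (prior × likelihood):
  Sp. alba: 0.05 × 0.176 × 0.104 = 0.0009152
  Sp. caerulea: 0.09 × 0.08 × 0.36 = 0.002592
  Sp. nigra: 0.23 × 0.02 × 0.06 = 0.000276
  Sp. rubra: 0.39 × 0.068 × 0.003 = 0.00007956
  Sp. viridis: 0.24 × 0.004 × 0.019 = 0.00001824
Sum = 0.003881.
Largest term belongs to Sp. caerulea, so Sp. caerulea is most probable.

Sp. caerulea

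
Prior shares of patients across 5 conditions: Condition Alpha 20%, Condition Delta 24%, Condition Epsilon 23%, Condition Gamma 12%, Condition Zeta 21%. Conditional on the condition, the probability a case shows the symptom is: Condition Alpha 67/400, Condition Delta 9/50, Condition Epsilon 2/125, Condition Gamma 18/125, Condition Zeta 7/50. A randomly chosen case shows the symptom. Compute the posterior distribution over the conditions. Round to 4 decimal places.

Compute prior × likelihood for every hypothesis:
  Condition Alpha: 0.2 × 0.1675 = 0.0335
  Condition Delta: 0.24 × 0.18 = 0.0432
  Condition Epsilon: 0.23 × 0.016 = 0.00368
  Condition Gamma: 0.12 × 0.144 = 0.01728
  Condition Zeta: 0.21 × 0.14 = 0.0294
Total = 0.12706.
P(Condition Alpha | symptomatic) = 0.0335/0.12706 ≈ 0.2637
P(Condition Delta | symptomatic) = 0.0432/0.12706 ≈ 0.3400
P(Condition Epsilon | symptomatic) = 0.00368/0.12706 ≈ 0.0290
P(Condition Gamma | symptomatic) = 0.01728/0.12706 ≈ 0.1360
P(Condition Zeta | symptomatic) = 0.0294/0.12706 ≈ 0.2314
(Check: 0.2637+0.3400+0.0290+0.1360+0.2314 = 1.0001.)

Condition Alpha 0.2637, Condition Delta 0.3400, Condition Epsilon 0.0290, Condition Gamma 0.1360, Condition Zeta 0.2314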